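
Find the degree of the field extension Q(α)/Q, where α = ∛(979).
[Q(α):Q] = 3

The minimal polynomial of α is x^3 - 979, irreducible over Q since 979 is not a perfect cube (so x^3 - 979 has no rational root). Hence [Q(α):Q] = deg(m_α) = 3.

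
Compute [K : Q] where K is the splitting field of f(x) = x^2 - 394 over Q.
[K : Q] = 2

f(x) = x^2 - 394 factors as (x - √394)(x + √394). The splitting field is K = Q(√394). Since 394 is squarefree and > 1, it is not a perfect square, so x^2 - 394 is irreducible over Q and [Q(√394) : Q] = 2. Hence [K : Q] = 2.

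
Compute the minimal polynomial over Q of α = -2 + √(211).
m_α(x) = x^2 + 4x - 207

From α + 2 = √(211), squaring gives (α + 2)^2 = 211, i.e. α^2 + 4α + 4 = 211, so α^2 + 4α - 207 = 0. The discriminant of x^2 + 4x - 207 is (4)^2 - 4·(-207) = 16 + 828 = 844, and 4·(211) is not a perfect square in Q since 211 is squarefree and ≠ 1. Hence x^2 + 4x - 207 is irreducible over Q and is the minimal polynomial of α.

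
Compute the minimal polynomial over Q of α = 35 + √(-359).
m_α(x) = x^2 - 70x + 1584

From α - 35 = √(-359), squaring gives (α - 35)^2 = -359, i.e. α^2 - 70α + 1225 = -359, so α^2 - 70α + 1584 = 0. The discriminant of x^2 - 70x + 1584 is (-70)^2 - 4·(1584) = 4900 - 6336 = -1436, and 4·(-359) is not a perfect square in Q since -359 is squarefree and ≠ 1. Hence x^2 - 70x + 1584 is irreducible over Q and is the minimal polynomial of α.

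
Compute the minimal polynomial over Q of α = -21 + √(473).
m_α(x) = x^2 + 42x - 32

From α + 21 = √(473), squaring gives (α + 21)^2 = 473, i.e. α^2 + 42α + 441 = 473, so α^2 + 42α - 32 = 0. The discriminant of x^2 + 42x - 32 is (42)^2 - 4·(-32) = 1764 + 128 = 1892, and 4·(473) is not a perfect square in Q since 473 is squarefree and ≠ 1. Hence x^2 + 42x - 32 is irreducible over Q and is the minimal polynomial of α.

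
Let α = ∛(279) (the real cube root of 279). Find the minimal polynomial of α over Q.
m_α(x) = x^3 - 279

α satisfies α^3 = 279, so x^3 - 279 annihilates α. By the rational root test, a rational root p/q (in lowest terms) of x^3 - 279 would satisfy p^3 = 279 q^3, forcing q = 1 and p^3 = 279; but 279 is not a perfect cube, contradiction. A monic cubic over Q with no rational root is irreducible (any nontrivial factorization would include a linear factor). Hence x^3 - 279 is the minimal polynomial of α, and in particular [Q(α):Q] = 3.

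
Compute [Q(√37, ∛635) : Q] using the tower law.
[Q(√37, ∛635) : Q] = 6

Let L = Q(√37, ∛635). Since Q(√37) ⊂ L and [Q(√37):Q] = 2, the tower law gives 2 | [L:Q]. Likewise Q(∛635) ⊂ L with [Q(∛635):Q] = 3 (because 635 is not a perfect cube), so 3 | [L:Q]. As gcd(2,3) = 1, [L:Q] is divisible by 6. Conversely L is generated over Q by √37 and ∛635, so [L:Q] ≤ 2·3 = 6. Therefore [Q(√37, ∛635) : Q] = 6.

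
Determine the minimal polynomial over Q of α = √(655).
m_α(x) = x^2 - 655

α satisfies α^2 - 655 = 0, so x^2 - 655 annihilates α. Since d = 655 is squarefree and ≠ 1, it is not a perfect square in Q, so x^2 - 655 has no rational root and is therefore irreducible over Q (a degree-2 polynomial over a field is irreducible iff it has no root). Hence m_α(x) = x^2 - 655.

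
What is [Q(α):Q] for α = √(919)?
[Q(α):Q] = 2

[Q(α):Q] equals the degree of the minimal polynomial of α. Here α^2 = 919 and x^2 - 919 is irreducible (d = 919 is squarefree, ≠ 1, hence not a square), so deg(m_α) = 2. Thus [Q(α):Q] = 2.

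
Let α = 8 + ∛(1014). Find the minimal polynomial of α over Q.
m_α(x) = x^3 - 24x^2 + 192x - 1526

Set β = α - 8 = ∛(1014), so β^3 = 1014. Then (α - 8)^3 - 1014 = 0, i.e. α is a root of g(x) = (x - 8)^3 - 1014 = x^3 - 24x^2 + 192x - 1526. Since g(x) = h(x - 8) where h(x) = x^3 - 1014, and h is irreducible over Q (because 1014 is not a perfect cube, so h has no rational root, and a monic cubic with no rational root is irreducible), g is also irreducible (irreducibility is preserved under the substitution x → x - 8). Hence m_α(x) = x^3 - 24x^2 + 192x - 1526.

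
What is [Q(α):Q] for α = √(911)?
[Q(α):Q] = 2

[Q(α):Q] equals the degree of the minimal polynomial of α. Here α^2 = 911 and x^2 - 911 is irreducible (d = 911 is squarefree, ≠ 1, hence not a square), so deg(m_α) = 2. Thus [Q(α):Q] = 2.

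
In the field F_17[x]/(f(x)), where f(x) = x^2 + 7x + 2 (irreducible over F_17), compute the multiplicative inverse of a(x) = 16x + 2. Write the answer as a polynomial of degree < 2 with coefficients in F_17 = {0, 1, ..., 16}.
a(x)^(-1) ≡ 6x + 3 (mod f(x))

Since f is irreducible over F_17, F_17[x]/(f) is a field and a(x) ≠ 0 has an inverse. Apply the extended Euclidean algorithm to f(x) and a(x) in F_17[x]: f(x) = (16x + 8)·a(x) + (3). The last nonzero remainder is the constant 3 = gcd(f, a) in F_17. Back-substituting through the division chain expresses 3 = s(x)·a(x) + t(x)·f(x) with s(x) ≡ x + 9 (mod f), so (x + 9)·a(x) ≡ 3 (mod f). Multiplying by 3^(-1) ≡ 6 in F_17 gives a(x)^(-1) ≡ 6·(x + 9) ≡ 6x + 3 (mod f). Check: (16x + 2)·(6x + 3) = 11x^2 + 9x + 6 ≡ 1 (mod x^2 + 7x + 2).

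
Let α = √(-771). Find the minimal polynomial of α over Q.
m_α(x) = x^2 + 771

α satisfies α^2 + 771 = 0, so x^2 + 771 annihilates α. Since d = -771 is squarefree and ≠ 1, it is not a perfect square in Q, so x^2 + 771 has no rational root and is therefore irreducible over Q (a degree-2 polynomial over a field is irreducible iff it has no root). Hence m_α(x) = x^2 + 771.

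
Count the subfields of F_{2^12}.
F_{2^12} has 6 subfields

The subfields of F_{p^n} are exactly the fields F_{p^d} for d | n (each is the fixed field of the unique index-d subgroup of Gal(F_{p^n}/F_p) ≅ Z/nZ). The divisors of n = 12 are {1, 2, 3, 4, 6, 12}, giving 6 subfields: F_{2^1}, F_{2^2}, F_{2^3}, F_{2^4}, F_{2^6}, F_{2^12}.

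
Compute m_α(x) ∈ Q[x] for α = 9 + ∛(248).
m_α(x) = x^3 - 27x^2 + 243x - 977

Set β = α - 9 = ∛(248), so β^3 = 248. Then (α - 9)^3 - 248 = 0, i.e. α is a root of g(x) = (x - 9)^3 - 248 = x^3 - 27x^2 + 243x - 977. Since g(x) = h(x - 9) where h(x) = x^3 - 248, and h is irreducible over Q (because 248 is not a perfect cube, so h has no rational root, and a monic cubic with no rational root is irreducible), g is also irreducible (irreducibility is preserved under the substitution x → x - 9). Hence m_α(x) = x^3 - 27x^2 + 243x - 977.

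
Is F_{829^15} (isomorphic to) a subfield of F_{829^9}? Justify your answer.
No: F_{829^15} is not a subfield of F_{829^9}

F_{p^m} embeds in F_{p^n} iff m | n. Here 15 ∤ 9 (since 9 = 0·15 + 9 with remainder 9 ≠ 0), so F_{829^15} is not a subfield of F_{829^9}. Equivalently: if it were, the tower law would give 15 = [F_{829^15}:F_829] dividing [F_{829^9}:F_829] = 9, contradiction.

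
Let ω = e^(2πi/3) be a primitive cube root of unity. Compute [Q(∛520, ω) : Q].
[Q(∛520, ω) : Q] = 6

[Q(∛520):Q] = 3 (min poly x^3 - 520, irreducible since 520 is not a perfect cube). [Q(ω):Q] = 2 (min poly x^2 + x + 1). Since Q(∛520) ⊂ R and ω ∉ R, we have ω ∉ Q(∛520), so x^2 + x + 1 remains irreducible over Q(∛520) and [Q(∛520, ω) : Q(∛520)] = 2. By the tower law, [Q(∛520, ω) : Q] = 3 · 2 = 6. (In fact Q(∛520, ω) is the splitting field of x^3 - 520 over Q.)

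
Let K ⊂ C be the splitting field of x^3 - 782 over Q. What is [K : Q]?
[K : Q] = 6

The roots of x^3 - 782 are ∛782, ω∛782, ω^2∛782 where ω = e^(2πi/3) is a primitive cube root of unity, so K = Q(∛782, ω). Now [Q(∛782):Q] = 3 (since 782 is not a perfect cube, x^3 - 782 is irreducible) and [Q(ω):Q] = 2. Both 2 and 3 divide [K:Q], and [K:Q] ≤ 3·2 = 6, so [K:Q] = 6. (Equivalently: Q(∛782) ⊂ R but ω ∉ R, so [K : Q(∛782)] = 2.)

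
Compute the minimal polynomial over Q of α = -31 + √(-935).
m_α(x) = x^2 + 62x + 1896

From α + 31 = √(-935), squaring gives (α + 31)^2 = -935, i.e. α^2 + 62α + 961 = -935, so α^2 + 62α + 1896 = 0. The discriminant of x^2 + 62x + 1896 is (62)^2 - 4·(1896) = 3844 - 7584 = -3740, and 4·(-935) is not a perfect square in Q since -935 is squarefree and ≠ 1. Hence x^2 + 62x + 1896 is irreducible over Q and is the minimal polynomial of α.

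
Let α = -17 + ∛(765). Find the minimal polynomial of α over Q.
m_α(x) = x^3 + 51x^2 + 867x + 4148

Set β = α + 17 = ∛(765), so β^3 = 765. Then (α + 17)^3 - 765 = 0, i.e. α is a root of g(x) = (x + 17)^3 - 765 = x^3 + 51x^2 + 867x + 4148. Since g(x) = h(x + 17) where h(x) = x^3 - 765, and h is irreducible over Q (because 765 is not a perfect cube, so h has no rational root, and a monic cubic with no rational root is irreducible), g is also irreducible (irreducibility is preserved under the substitution x → x + 17). Hence m_α(x) = x^3 + 51x^2 + 867x + 4148.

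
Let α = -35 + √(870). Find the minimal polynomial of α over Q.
m_α(x) = x^2 + 70x + 355

From α + 35 = √(870), squaring gives (α + 35)^2 = 870, i.e. α^2 + 70α + 1225 = 870, so α^2 + 70α + 355 = 0. The discriminant of x^2 + 70x + 355 is (70)^2 - 4·(355) = 4900 - 1420 = 3480, and 4·(870) is not a perfect square in Q since 870 is squarefree and ≠ 1. Hence x^2 + 70x + 355 is irreducible over Q and is the minimal polynomial of α.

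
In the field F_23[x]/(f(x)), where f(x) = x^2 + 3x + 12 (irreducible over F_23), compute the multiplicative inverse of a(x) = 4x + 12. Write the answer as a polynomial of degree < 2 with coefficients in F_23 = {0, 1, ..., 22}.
a(x)^(-1) ≡ 11x (mod f(x))

Since f is irreducible over F_23, F_23[x]/(f) is a field and a(x) ≠ 0 has an inverse. Apply the extended Euclidean algorithm to f(x) and a(x) in F_23[x]: f(x) = (6x)·a(x) + (12). The last nonzero remainder is the constant 12 = gcd(f, a) in F_23. Back-substituting through the division chain expresses 12 = s(x)·a(x) + t(x)·f(x) with s(x) ≡ 17x (mod f), so (17x)·a(x) ≡ 12 (mod f). Multiplying by 12^(-1) ≡ 2 in F_23 gives a(x)^(-1) ≡ 2·(17x) ≡ 11x (mod f). Check: (4x + 12)·(11x) = 21x^2 + 17x ≡ 1 (mod x^2 + 3x + 12).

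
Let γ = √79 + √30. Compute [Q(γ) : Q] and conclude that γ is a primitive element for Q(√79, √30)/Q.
[Q(γ) : Q] = 4 (equivalently, Q(γ) = Q(√79, √30))

Obviously Q(γ) ⊆ Q(√79, √30), and [Q(√79, √30):Q] = 4 (since 79, 30 are distinct squarefree integers > 1 with 2370 not a perfect square). To show equality we compute the minimal polynomial of γ. From γ = √79 + √30: γ^2 = 79 + 2√(2370) + 30 = 109 + 2√(2370), so γ^2 - 109 = 2√(2370); squaring, (γ^2 - 109)^2 = 4·2370, i.e. γ^4 - 218γ^2 + 11881 - 9480 = 0, i.e. γ^4 - 218γ^2 + 2401 = 0. So γ is a root of x^4 - 218x^2 + 2401. This polynomial is irreducible over Q: it has no rational root (each ±√79 ± √30 is irrational), and any factorization into two quadratics over Q would force √(2370) ∈ Q (pairing opposite roots) or √79, √30 ∈ Q (other pairings), all impossible. Hence [Q(γ):Q] = 4 = [Q(√79, √30):Q], so Q(γ) = Q(√79, √30).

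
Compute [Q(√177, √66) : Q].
[Q(√177, √66) : Q] = 4

[Q(√177):Q] = 2 (min poly x^2 - 177, irreducible since 177 is squarefree > 1). For the top step, suppose √66 ∈ Q(√177), say √66 = c + d√177 with c, d ∈ Q. Squaring: 66 = c^2 + 177d^2 + 2cd√177. Since √177 ∉ Q this forces 2cd = 0. If d = 0 then √66 = c ∈ Q, contradicting 66 squarefree > 1. If c = 0 then 66 = 177d^2, so 177·66 = (177d)^2 is a perfect square in Q — but 177·66 = 11682 is not a perfect square (since 177 and 66 are distinct squarefree integers). Contradiction. Hence √66 ∉ Q(√177), so x^2 - 66 stays irreducible over Q(√177) and [Q(√177, √66) : Q(√177)] = 2. By the tower law, [Q(√177, √66) : Q] = 2 · 2 = 4.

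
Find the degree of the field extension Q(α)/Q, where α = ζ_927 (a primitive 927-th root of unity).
[Q(α):Q] = 612

The minimal polynomial of ζ_927 over Q is the 927-th cyclotomic polynomial Φ_927(x), which is irreducible over Q and has degree φ(927) = 612. Hence [Q(α):Q] = φ(927) = 612.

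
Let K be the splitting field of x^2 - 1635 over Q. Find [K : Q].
[K : Q] = 2

f(x) = x^2 - 1635 factors as (x - √1635)(x + √1635). The splitting field is K = Q(√1635). Since 1635 is squarefree and > 1, it is not a perfect square, so x^2 - 1635 is irreducible over Q and [Q(√1635) : Q] = 2. Hence [K : Q] = 2.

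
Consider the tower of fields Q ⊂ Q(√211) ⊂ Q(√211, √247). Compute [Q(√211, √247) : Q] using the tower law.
[Q(√211, √247) : Q] = 4

[Q(√211):Q] = 2 (min poly x^2 - 211, irreducible since 211 is squarefree > 1). For the top step, suppose √247 ∈ Q(√211), say √247 = c + d√211 with c, d ∈ Q. Squaring: 247 = c^2 + 211d^2 + 2cd√211. Since √211 ∉ Q this forces 2cd = 0. If d = 0 then √247 = c ∈ Q, contradicting 247 squarefree > 1. If c = 0 then 247 = 211d^2, so 211·247 = (211d)^2 is a perfect square in Q — but 211·247 = 52117 is not a perfect square (since 211 and 247 are distinct squarefree integers). Contradiction. Hence √247 ∉ Q(√211), so x^2 - 247 stays irreducible over Q(√211) and [Q(√211, √247) : Q(√211)] = 2. By the tower law, [Q(√211, √247) : Q] = 2 · 2 = 4.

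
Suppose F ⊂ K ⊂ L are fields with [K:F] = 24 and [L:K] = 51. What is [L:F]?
[L:F] = 1224

The tower law says that for any tower of field extensions F ⊂ K ⊂ L with finite degrees, [L:F] = [L:K] · [K:F]. Here this gives [L:F] = 51 · 24 = 1224.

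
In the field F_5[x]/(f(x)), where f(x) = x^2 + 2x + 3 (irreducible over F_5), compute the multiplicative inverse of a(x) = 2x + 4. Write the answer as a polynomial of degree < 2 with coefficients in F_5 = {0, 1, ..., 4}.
a(x)^(-1) ≡ 4x (mod f(x))

Since f is irreducible over F_5, F_5[x]/(f) is a field and a(x) ≠ 0 has an inverse. Apply the extended Euclidean algorithm to f(x) and a(x) in F_5[x]: f(x) = (3x)·a(x) + (3). The last nonzero remainder is the constant 3 = gcd(f, a) in F_5. Back-substituting through the division chain expresses 3 = s(x)·a(x) + t(x)·f(x) with s(x) ≡ 2x (mod f), so (2x)·a(x) ≡ 3 (mod f). Multiplying by 3^(-1) ≡ 2 in F_5 gives a(x)^(-1) ≡ 2·(2x) ≡ 4x (mod f). Check: (2x + 4)·(4x) = 3x^2 + x ≡ 1 (mod x^2 + 2x + 3).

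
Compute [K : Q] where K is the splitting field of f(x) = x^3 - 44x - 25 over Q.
[K : Q] = 6

By the rational root test, any rational root of the monic integer polynomial f(x) = x^3 - 44x - 25 must be an integer dividing the constant term -25, i.e. one of ±{1, 5, 25}. Evaluating: f(1) = -68, f(-1) = 18, f(5) = -120, f(-5) = 70, f(25) = 14500, f(-25) = -14550; none is 0, so f has no rational root and is therefore irreducible over Q (a cubic with no linear factor over a field is irreducible). For an irreducible cubic, the Galois group is A_3 or S_3 according as the discriminant disc(f) = -4a^3 - 27b^2 = -4·(-44)^3 - 27·(-25)^2 = 323861 is or is not a square in Q. Here disc(f) = 323861 is not a perfect square in Q, so the Galois group of f over Q is not contained in A_3 and must be all of S_3. The splitting field has degree |S_3| = 6 over Q, so [K : Q] = 6.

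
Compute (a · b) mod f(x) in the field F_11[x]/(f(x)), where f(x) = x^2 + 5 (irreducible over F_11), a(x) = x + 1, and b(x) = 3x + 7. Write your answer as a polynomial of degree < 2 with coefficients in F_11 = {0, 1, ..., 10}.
a · b ≡ 10x + 3 (mod f(x))

Multiply in F_11[x]: a(x)·b(x) = (x + 1)·(3x + 7) = 3x^2 + 10x + 7. This has degree ≥ 2, so divide by f(x) over F_11: 3x^2 + 10x + 7 = (3)·(x^2 + 5) + (10x + 3). Hence a·b ≡ 10x + 3 (mod f). (F_11[x]/(f) is a field with 11^2 = 121 elements since f is irreducible of degree 2.)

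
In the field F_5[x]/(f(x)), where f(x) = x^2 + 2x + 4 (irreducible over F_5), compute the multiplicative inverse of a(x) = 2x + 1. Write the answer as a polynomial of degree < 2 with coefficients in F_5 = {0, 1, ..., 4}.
a(x)^(-1) ≡ x + 4 (mod f(x))

Since f is irreducible over F_5, F_5[x]/(f) is a field and a(x) ≠ 0 has an inverse. Apply the extended Euclidean algorithm to f(x) and a(x) in F_5[x]: f(x) = (3x + 2)·a(x) + (2). The last nonzero remainder is the constant 2 = gcd(f, a) in F_5. Back-substituting through the division chain expresses 2 = s(x)·a(x) + t(x)·f(x) with s(x) ≡ 2x + 3 (mod f), so (2x + 3)·a(x) ≡ 2 (mod f). Multiplying by 2^(-1) ≡ 3 in F_5 gives a(x)^(-1) ≡ 3·(2x + 3) ≡ x + 4 (mod f). Check: (2x + 1)·(x + 4) = 2x^2 + 4x + 4 ≡ 1 (mod x^2 + 2x + 4).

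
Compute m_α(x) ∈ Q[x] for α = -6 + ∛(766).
m_α(x) = x^3 + 18x^2 + 108x - 550

Set β = α + 6 = ∛(766), so β^3 = 766. Then (α + 6)^3 - 766 = 0, i.e. α is a root of g(x) = (x + 6)^3 - 766 = x^3 + 18x^2 + 108x - 550. Since g(x) = h(x + 6) where h(x) = x^3 - 766, and h is irreducible over Q (because 766 is not a perfect cube, so h has no rational root, and a monic cubic with no rational root is irreducible), g is also irreducible (irreducibility is preserved under the substitution x → x + 6). Hence m_α(x) = x^3 + 18x^2 + 108x - 550.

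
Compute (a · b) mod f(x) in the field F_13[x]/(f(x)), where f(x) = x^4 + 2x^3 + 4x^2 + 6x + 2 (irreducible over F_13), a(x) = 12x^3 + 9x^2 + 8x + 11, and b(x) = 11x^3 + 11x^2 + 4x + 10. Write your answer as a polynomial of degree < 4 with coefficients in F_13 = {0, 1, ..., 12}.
a · b ≡ 3x^3 + 6x^2 + 5x + 5 (mod f(x))

Multiply in F_13[x]: a(x)·b(x) = (12x^3 + 9x^2 + 8x + 11)·(11x^3 + 11x^2 + 4x + 10) = 2x^6 + 10x^5 + x^4 + x^3 + 9x^2 + 7x + 6. This has degree ≥ 4, so divide by f(x) over F_13: 2x^6 + 10x^5 + x^4 + x^3 + 9x^2 + 7x + 6 = (2x^2 + 6x + 7)·(x^4 + 2x^3 + 4x^2 + 6x + 2) + (3x^3 + 6x^2 + 5x + 5). Hence a·b ≡ 3x^3 + 6x^2 + 5x + 5 (mod f). (F_13[x]/(f) is a field with 13^4 = 28561 elements since f is irreducible of degree 4.)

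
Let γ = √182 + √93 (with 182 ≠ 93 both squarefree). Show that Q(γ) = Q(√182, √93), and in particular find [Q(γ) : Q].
[Q(γ) : Q] = 4 (equivalently, Q(γ) = Q(√182, √93))

Obviously Q(γ) ⊆ Q(√182, √93), and [Q(√182, √93):Q] = 4 (since 182, 93 are distinct squarefree integers > 1 with 16926 not a perfect square). To show equality we compute the minimal polynomial of γ. From γ = √182 + √93: γ^2 = 182 + 2√(16926) + 93 = 275 + 2√(16926), so γ^2 - 275 = 2√(16926); squaring, (γ^2 - 275)^2 = 4·16926, i.e. γ^4 - 550γ^2 + 75625 - 67704 = 0, i.e. γ^4 - 550γ^2 + 7921 = 0. So γ is a root of x^4 - 550x^2 + 7921. This polynomial is irreducible over Q: it has no rational root (each ±√182 ± √93 is irrational), and any factorization into two quadratics over Q would force √(16926) ∈ Q (pairing opposite roots) or √182, √93 ∈ Q (other pairings), all impossible. Hence [Q(γ):Q] = 4 = [Q(√182, √93):Q], so Q(γ) = Q(√182, √93).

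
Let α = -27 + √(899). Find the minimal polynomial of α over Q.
m_α(x) = x^2 + 54x - 170

From α + 27 = √(899), squaring gives (α + 27)^2 = 899, i.e. α^2 + 54α + 729 = 899, so α^2 + 54α - 170 = 0. The discriminant of x^2 + 54x - 170 is (54)^2 - 4·(-170) = 2916 + 680 = 3596, and 4·(899) is not a perfect square in Q since 899 is squarefree and ≠ 1. Hence x^2 + 54x - 170 is irreducible over Q and is the minimal polynomial of α.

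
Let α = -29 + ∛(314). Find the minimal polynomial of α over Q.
m_α(x) = x^3 + 87x^2 + 2523x + 24075

Set β = α + 29 = ∛(314), so β^3 = 314. Then (α + 29)^3 - 314 = 0, i.e. α is a root of g(x) = (x + 29)^3 - 314 = x^3 + 87x^2 + 2523x + 24075. Since g(x) = h(x + 29) where h(x) = x^3 - 314, and h is irreducible over Q (because 314 is not a perfect cube, so h has no rational root, and a monic cubic with no rational root is irreducible), g is also irreducible (irreducibility is preserved under the substitution x → x + 29). Hence m_α(x) = x^3 + 87x^2 + 2523x + 24075.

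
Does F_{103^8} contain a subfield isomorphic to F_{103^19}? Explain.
No: F_{103^19} is not a subfield of F_{103^8}

F_{p^m} embeds in F_{p^n} iff m | n. Here 19 ∤ 8 (since 8 = 0·19 + 8 with remainder 8 ≠ 0), so F_{103^19} is not a subfield of F_{103^8}. Equivalently: if it were, the tower law would give 19 = [F_{103^19}:F_103] dividing [F_{103^8}:F_103] = 8, contradiction.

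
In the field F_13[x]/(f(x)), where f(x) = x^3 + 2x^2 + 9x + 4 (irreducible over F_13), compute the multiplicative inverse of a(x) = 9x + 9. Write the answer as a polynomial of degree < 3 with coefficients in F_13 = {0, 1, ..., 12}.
a(x)^(-1) ≡ 4x^2 + 4x + 6 (mod f(x))

Since f is irreducible over F_13, F_13[x]/(f) is a field and a(x) ≠ 0 has an inverse. Apply the extended Euclidean algorithm to f(x) and a(x) in F_13[x]: f(x) = (3x^2 + 3x + 11)·a(x) + (9). The last nonzero remainder is the constant 9 = gcd(f, a) in F_13. Back-substituting through the division chain expresses 9 = s(x)·a(x) + t(x)·f(x) with s(x) ≡ 10x^2 + 10x + 2 (mod f), so (10x^2 + 10x + 2)·a(x) ≡ 9 (mod f). Multiplying by 9^(-1) ≡ 3 in F_13 gives a(x)^(-1) ≡ 3·(10x^2 + 10x + 2) ≡ 4x^2 + 4x + 6 (mod f). Check: (9x + 9)·(4x^2 + 4x + 6) = 10x^3 + 7x^2 + 12x + 2 ≡ 1 (mod x^3 + 2x^2 + 9x + 4).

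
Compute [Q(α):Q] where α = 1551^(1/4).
[Q(α):Q] = 4

α is a root of x^4 - 1551. By Eisenstein's criterion at the prime p = 3 (which divides the constant term 1551 but p^2 = 9 does not, since 1551 is squarefree), x^4 - 1551 is irreducible over Q. Hence [Q(α):Q] = 4.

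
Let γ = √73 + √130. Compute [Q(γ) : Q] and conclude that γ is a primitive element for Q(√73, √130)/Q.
[Q(γ) : Q] = 4 (equivalently, Q(γ) = Q(√73, √130))

Obviously Q(γ) ⊆ Q(√73, √130), and [Q(√73, √130):Q] = 4 (since 73, 130 are distinct squarefree integers > 1 with 9490 not a perfect square). To show equality we compute the minimal polynomial of γ. From γ = √73 + √130: γ^2 = 73 + 2√(9490) + 130 = 203 + 2√(9490), so γ^2 - 203 = 2√(9490); squaring, (γ^2 - 203)^2 = 4·9490, i.e. γ^4 - 406γ^2 + 41209 - 37960 = 0, i.e. γ^4 - 406γ^2 + 3249 = 0. So γ is a root of x^4 - 406x^2 + 3249. This polynomial is irreducible over Q: it has no rational root (each ±√73 ± √130 is irrational), and any factorization into two quadratics over Q would force √(9490) ∈ Q (pairing opposite roots) or √73, √130 ∈ Q (other pairings), all impossible. Hence [Q(γ):Q] = 4 = [Q(√73, √130):Q], so Q(γ) = Q(√73, √130).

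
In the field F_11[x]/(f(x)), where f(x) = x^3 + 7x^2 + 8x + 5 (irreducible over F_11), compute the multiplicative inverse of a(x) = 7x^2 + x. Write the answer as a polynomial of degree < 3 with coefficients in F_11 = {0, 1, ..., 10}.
a(x)^(-1) ≡ 7x^2 + 9x + 8 (mod f(x))

Since f is irreducible over F_11, F_11[x]/(f) is a field and a(x) ≠ 0 has an inverse. Apply the extended Euclidean algorithm to f(x) and a(x) in F_11[x]: f(x) = (8x + 3)·a(x) + (5x + 5);  a(x) = (8x + 1)·(5x + 5) + (6). The last nonzero remainder is the constant 6 = gcd(f, a) in F_11. Back-substituting through the division chain expresses 6 = s(x)·a(x) + t(x)·f(x) with s(x) ≡ 9x^2 + 10x + 4 (mod f), so (9x^2 + 10x + 4)·a(x) ≡ 6 (mod f). Multiplying by 6^(-1) ≡ 2 in F_11 gives a(x)^(-1) ≡ 2·(9x^2 + 10x + 4) ≡ 7x^2 + 9x + 8 (mod f). Check: (7x^2 + x)·(7x^2 + 9x + 8) = 5x^4 + 4x^3 + 10x^2 + 8x ≡ 1 (mod x^3 + 7x^2 + 8x + 5).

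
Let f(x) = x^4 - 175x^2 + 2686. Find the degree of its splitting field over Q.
[K : Q] = 4

Solving the quadratic in x^2: x^2 = (175 ± √(175^2 - 4·2686))/2 = (175 ± √19881)/2 = (175 ± 141)/2, giving x^2 = 17 or x^2 = 158. So f(x) = (x^2 - 17)(x^2 - 158) and the roots of f are ±√17, ±√158. Hence the splitting field is K = Q(√17, √158). Since 17 and 158 are distinct squarefree integers > 1, their product 2686 is not a perfect square, so √158 ∉ Q(√17). By the tower law [K:Q] = [Q(√17,√158):Q(√17)] · [Q(√17):Q] = 2 · 2 = 4.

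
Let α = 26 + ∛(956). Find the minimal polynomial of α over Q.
m_α(x) = x^3 - 78x^2 + 2028x - 18532

Set β = α - 26 = ∛(956), so β^3 = 956. Then (α - 26)^3 - 956 = 0, i.e. α is a root of g(x) = (x - 26)^3 - 956 = x^3 - 78x^2 + 2028x - 18532. Since g(x) = h(x - 26) where h(x) = x^3 - 956, and h is irreducible over Q (because 956 is not a perfect cube, so h has no rational root, and a monic cubic with no rational root is irreducible), g is also irreducible (irreducibility is preserved under the substitution x → x - 26). Hence m_α(x) = x^3 - 78x^2 + 2028x - 18532.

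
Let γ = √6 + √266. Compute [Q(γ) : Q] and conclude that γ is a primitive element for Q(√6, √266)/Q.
[Q(γ) : Q] = 4 (equivalently, Q(γ) = Q(√6, √266))

Obviously Q(γ) ⊆ Q(√6, √266), and [Q(√6, √266):Q] = 4 (since 6, 266 are distinct squarefree integers > 1 with 1596 not a perfect square). To show equality we compute the minimal polynomial of γ. From γ = √6 + √266: γ^2 = 6 + 2√(1596) + 266 = 272 + 2√(1596), so γ^2 - 272 = 2√(1596); squaring, (γ^2 - 272)^2 = 4·1596, i.e. γ^4 - 544γ^2 + 73984 - 6384 = 0, i.e. γ^4 - 544γ^2 + 67600 = 0. So γ is a root of x^4 - 544x^2 + 67600. This polynomial is irreducible over Q: it has no rational root (each ±√6 ± √266 is irrational), and any factorization into two quadratics over Q would force √(1596) ∈ Q (pairing opposite roots) or √6, √266 ∈ Q (other pairings), all impossible. Hence [Q(γ):Q] = 4 = [Q(√6, √266):Q], so Q(γ) = Q(√6, √266).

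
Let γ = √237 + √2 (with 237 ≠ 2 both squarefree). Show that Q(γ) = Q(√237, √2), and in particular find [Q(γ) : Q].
[Q(γ) : Q] = 4 (equivalently, Q(γ) = Q(√237, √2))

Obviously Q(γ) ⊆ Q(√237, √2), and [Q(√237, √2):Q] = 4 (since 237, 2 are distinct squarefree integers > 1 with 474 not a perfect square). To show equality we compute the minimal polynomial of γ. From γ = √237 + √2: γ^2 = 237 + 2√(474) + 2 = 239 + 2√(474), so γ^2 - 239 = 2√(474); squaring, (γ^2 - 239)^2 = 4·474, i.e. γ^4 - 478γ^2 + 57121 - 1896 = 0, i.e. γ^4 - 478γ^2 + 55225 = 0. So γ is a root of x^4 - 478x^2 + 55225. This polynomial is irreducible over Q: it has no rational root (each ±√237 ± √2 is irrational), and any factorization into two quadratics over Q would force √(474) ∈ Q (pairing opposite roots) or √237, √2 ∈ Q (other pairings), all impossible. Hence [Q(γ):Q] = 4 = [Q(√237, √2):Q], so Q(γ) = Q(√237, √2).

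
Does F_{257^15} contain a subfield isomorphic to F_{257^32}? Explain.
No: F_{257^32} is not a subfield of F_{257^15}

F_{p^m} embeds in F_{p^n} iff m | n. Here 32 ∤ 15 (since 15 = 0·32 + 15 with remainder 15 ≠ 0), so F_{257^32} is not a subfield of F_{257^15}. Equivalently: if it were, the tower law would give 32 = [F_{257^32}:F_257] dividing [F_{257^15}:F_257] = 15, contradiction.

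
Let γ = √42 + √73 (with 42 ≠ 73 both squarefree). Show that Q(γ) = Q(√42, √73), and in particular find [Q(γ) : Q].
[Q(γ) : Q] = 4 (equivalently, Q(γ) = Q(√42, √73))

Obviously Q(γ) ⊆ Q(√42, √73), and [Q(√42, √73):Q] = 4 (since 42, 73 are distinct squarefree integers > 1 with 3066 not a perfect square). To show equality we compute the minimal polynomial of γ. From γ = √42 + √73: γ^2 = 42 + 2√(3066) + 73 = 115 + 2√(3066), so γ^2 - 115 = 2√(3066); squaring, (γ^2 - 115)^2 = 4·3066, i.e. γ^4 - 230γ^2 + 13225 - 12264 = 0, i.e. γ^4 - 230γ^2 + 961 = 0. So γ is a root of x^4 - 230x^2 + 961. This polynomial is irreducible over Q: it has no rational root (each ±√42 ± √73 is irrational), and any factorization into two quadratics over Q would force √(3066) ∈ Q (pairing opposite roots) or √42, √73 ∈ Q (other pairings), all impossible. Hence [Q(γ):Q] = 4 = [Q(√42, √73):Q], so Q(γ) = Q(√42, √73).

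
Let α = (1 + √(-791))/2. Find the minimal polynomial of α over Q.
m_α(x) = x^2 - x + 198

From 2α - 1 = √(-791), squaring gives (2α - 1)^2 = -791, i.e. 4α^2 - 4α + 1 = -791, so α^2 - α + (1 + 791)/4 = 0. Since -791 ≡ 1 (mod 4), (1 + 791)/4 = 198 ∈ Z. The polynomial x^2 - x + 198 has discriminant 1 - 4·(198) = -791, which is not a perfect square in Q (d = -791 is squarefree and ≠ 1), so x^2 - x + 198 is irreducible over Q. It is the minimal polynomial of α.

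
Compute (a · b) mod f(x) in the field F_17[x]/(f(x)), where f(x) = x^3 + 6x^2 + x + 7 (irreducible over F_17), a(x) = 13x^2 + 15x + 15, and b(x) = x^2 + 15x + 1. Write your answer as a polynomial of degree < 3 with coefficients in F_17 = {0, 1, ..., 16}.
a · b ≡ 9x^2 + 9 (mod f(x))

Multiply in F_17[x]: a(x)·b(x) = (13x^2 + 15x + 15)·(x^2 + 15x + 1) = 13x^4 + 6x^3 + 15x^2 + 2x + 15. This has degree ≥ 3, so divide by f(x) over F_17: 13x^4 + 6x^3 + 15x^2 + 2x + 15 = (13x + 13)·(x^3 + 6x^2 + x + 7) + (9x^2 + 9). Hence a·b ≡ 9x^2 + 9 (mod f). (F_17[x]/(f) is a field with 17^3 = 4913 elements since f is irreducible of degree 3.)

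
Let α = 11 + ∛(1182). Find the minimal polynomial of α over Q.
m_α(x) = x^3 - 33x^2 + 363x - 2513

Set β = α - 11 = ∛(1182), so β^3 = 1182. Then (α - 11)^3 - 1182 = 0, i.e. α is a root of g(x) = (x - 11)^3 - 1182 = x^3 - 33x^2 + 363x - 2513. Since g(x) = h(x - 11) where h(x) = x^3 - 1182, and h is irreducible over Q (because 1182 is not a perfect cube, so h has no rational root, and a monic cubic with no rational root is irreducible), g is also irreducible (irreducibility is preserved under the substitution x → x - 11). Hence m_α(x) = x^3 - 33x^2 + 363x - 2513.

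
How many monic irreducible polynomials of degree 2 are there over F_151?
There are 11325 monic irreducible polynomials of degree 2 over F_151

Each element of F_{151^2} that lies in no proper subfield is a root of exactly one monic irreducible of degree 2 over F_151, and each such polynomial has 2 distinct roots in F_{151^2}. By Möbius inversion the count is N_151(2) = (1/2) Σ_{d|2} μ(2/d) · 151^d = (1/2)(μ(2)·151^1 + μ(1)·151^2) = 22650/2 = 11325.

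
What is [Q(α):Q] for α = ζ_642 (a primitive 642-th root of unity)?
[Q(α):Q] = 212

The minimal polynomial of ζ_642 over Q is the 642-th cyclotomic polynomial Φ_642(x), which is irreducible over Q and has degree φ(642) = 212. Hence [Q(α):Q] = φ(642) = 212.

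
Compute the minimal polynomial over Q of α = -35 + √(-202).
m_α(x) = x^2 + 70x + 1427

From α + 35 = √(-202), squaring gives (α + 35)^2 = -202, i.e. α^2 + 70α + 1225 = -202, so α^2 + 70α + 1427 = 0. The discriminant of x^2 + 70x + 1427 is (70)^2 - 4·(1427) = 4900 - 5708 = -808, and 4·(-202) is not a perfect square in Q since -202 is squarefree and ≠ 1. Hence x^2 + 70x + 1427 is irreducible over Q and is the minimal polynomial of α.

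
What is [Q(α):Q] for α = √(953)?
[Q(α):Q] = 2

[Q(α):Q] equals the degree of the minimal polynomial of α. Here α^2 = 953 and x^2 - 953 is irreducible (d = 953 is squarefree, ≠ 1, hence not a square), so deg(m_α) = 2. Thus [Q(α):Q] = 2.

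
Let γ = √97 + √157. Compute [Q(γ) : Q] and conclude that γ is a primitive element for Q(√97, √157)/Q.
[Q(γ) : Q] = 4 (equivalently, Q(γ) = Q(√97, √157))

Obviously Q(γ) ⊆ Q(√97, √157), and [Q(√97, √157):Q] = 4 (since 97, 157 are distinct squarefree integers > 1 with 15229 not a perfect square). To show equality we compute the minimal polynomial of γ. From γ = √97 + √157: γ^2 = 97 + 2√(15229) + 157 = 254 + 2√(15229), so γ^2 - 254 = 2√(15229); squaring, (γ^2 - 254)^2 = 4·15229, i.e. γ^4 - 508γ^2 + 64516 - 60916 = 0, i.e. γ^4 - 508γ^2 + 3600 = 0. So γ is a root of x^4 - 508x^2 + 3600. This polynomial is irreducible over Q: it has no rational root (each ±√97 ± √157 is irrational), and any factorization into two quadratics over Q would force √(15229) ∈ Q (pairing opposite roots) or √97, √157 ∈ Q (other pairings), all impossible. Hence [Q(γ):Q] = 4 = [Q(√97, √157):Q], so Q(γ) = Q(√97, √157).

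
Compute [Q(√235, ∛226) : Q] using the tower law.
[Q(√235, ∛226) : Q] = 6

Let L = Q(√235, ∛226). Since Q(√235) ⊂ L and [Q(√235):Q] = 2, the tower law gives 2 | [L:Q]. Likewise Q(∛226) ⊂ L with [Q(∛226):Q] = 3 (because 226 is not a perfect cube), so 3 | [L:Q]. As gcd(2,3) = 1, [L:Q] is divisible by 6. Conversely L is generated over Q by √235 and ∛226, so [L:Q] ≤ 2·3 = 6. Therefore [Q(√235, ∛226) : Q] = 6.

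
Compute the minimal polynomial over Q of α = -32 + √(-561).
m_α(x) = x^2 + 64x + 1585

From α + 32 = √(-561), squaring gives (α + 32)^2 = -561, i.e. α^2 + 64α + 1024 = -561, so α^2 + 64α + 1585 = 0. The discriminant of x^2 + 64x + 1585 is (64)^2 - 4·(1585) = 4096 - 6340 = -2244, and 4·(-561) is not a perfect square in Q since -561 is squarefree and ≠ 1. Hence x^2 + 64x + 1585 is irreducible over Q and is the minimal polynomial of α.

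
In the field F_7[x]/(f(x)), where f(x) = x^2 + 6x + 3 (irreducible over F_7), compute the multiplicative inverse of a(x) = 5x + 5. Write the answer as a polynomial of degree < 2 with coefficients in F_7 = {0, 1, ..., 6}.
a(x)^(-1) ≡ 5x + 4 (mod f(x))

Since f is irreducible over F_7, F_7[x]/(f) is a field and a(x) ≠ 0 has an inverse. Apply the extended Euclidean algorithm to f(x) and a(x) in F_7[x]: f(x) = (3x + 1)·a(x) + (5). The last nonzero remainder is the constant 5 = gcd(f, a) in F_7. Back-substituting through the division chain expresses 5 = s(x)·a(x) + t(x)·f(x) with s(x) ≡ 4x + 6 (mod f), so (4x + 6)·a(x) ≡ 5 (mod f). Multiplying by 5^(-1) ≡ 3 in F_7 gives a(x)^(-1) ≡ 3·(4x + 6) ≡ 5x + 4 (mod f). Check: (5x + 5)·(5x + 4) = 4x^2 + 3x + 6 ≡ 1 (mod x^2 + 6x + 3).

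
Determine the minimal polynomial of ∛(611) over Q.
m_α(x) = x^3 - 611

α satisfies α^3 = 611, so x^3 - 611 annihilates α. By the rational root test, a rational root p/q (in lowest terms) of x^3 - 611 would satisfy p^3 = 611 q^3, forcing q = 1 and p^3 = 611; but 611 is not a perfect cube, contradiction. A monic cubic over Q with no rational root is irreducible (any nontrivial factorization would include a linear factor). Hence x^3 - 611 is the minimal polynomial of α, and in particular [Q(α):Q] = 3.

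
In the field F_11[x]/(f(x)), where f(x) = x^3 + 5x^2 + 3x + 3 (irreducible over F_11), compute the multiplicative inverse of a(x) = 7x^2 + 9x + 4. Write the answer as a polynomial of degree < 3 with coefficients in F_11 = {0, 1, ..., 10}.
a(x)^(-1) ≡ 9x^2 + 8x + 7 (mod f(x))

Since f is irreducible over F_11, F_11[x]/(f) is a field and a(x) ≠ 0 has an inverse. Apply the extended Euclidean algorithm to f(x) and a(x) in F_11[x]: f(x) = (8x + 3)·a(x) + (10x + 2);  a(x) = (4x + 10)·(10x + 2) + (6). The last nonzero remainder is the constant 6 = gcd(f, a) in F_11. Back-substituting through the division chain expresses 6 = s(x)·a(x) + t(x)·f(x) with s(x) ≡ 10x^2 + 4x + 9 (mod f), so (10x^2 + 4x + 9)·a(x) ≡ 6 (mod f). Multiplying by 6^(-1) ≡ 2 in F_11 gives a(x)^(-1) ≡ 2·(10x^2 + 4x + 9) ≡ 9x^2 + 8x + 7 (mod f). Check: (7x^2 + 9x + 4)·(9x^2 + 8x + 7) = 8x^4 + 5x^3 + 3x^2 + 7x + 6 ≡ 1 (mod x^3 + 5x^2 + 3x + 3).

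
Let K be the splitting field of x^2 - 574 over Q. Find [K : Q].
[K : Q] = 2

f(x) = x^2 - 574 factors as (x - √574)(x + √574). The splitting field is K = Q(√574). Since 574 is squarefree and > 1, it is not a perfect square, so x^2 - 574 is irreducible over Q and [Q(√574) : Q] = 2. Hence [K : Q] = 2.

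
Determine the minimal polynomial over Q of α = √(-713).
m_α(x) = x^2 + 713

α satisfies α^2 + 713 = 0, so x^2 + 713 annihilates α. Since d = -713 is squarefree and ≠ 1, it is not a perfect square in Q, so x^2 + 713 has no rational root and is therefore irreducible over Q (a degree-2 polynomial over a field is irreducible iff it has no root). Hence m_α(x) = x^2 + 713.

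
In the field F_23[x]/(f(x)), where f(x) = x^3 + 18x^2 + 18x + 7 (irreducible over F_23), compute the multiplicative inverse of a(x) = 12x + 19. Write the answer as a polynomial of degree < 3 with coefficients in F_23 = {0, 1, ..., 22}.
a(x)^(-1) ≡ x^2 + 3x + 19 (mod f(x))

Since f is irreducible over F_23, F_23[x]/(f) is a field and a(x) ≠ 0 has an inverse. Apply the extended Euclidean algorithm to f(x) and a(x) in F_23[x]: f(x) = (2x^2 + 6x + 15)·a(x) + (21). The last nonzero remainder is the constant 21 = gcd(f, a) in F_23. Back-substituting through the division chain expresses 21 = s(x)·a(x) + t(x)·f(x) with s(x) ≡ 21x^2 + 17x + 8 (mod f), so (21x^2 + 17x + 8)·a(x) ≡ 21 (mod f). Multiplying by 21^(-1) ≡ 11 in F_23 gives a(x)^(-1) ≡ 11·(21x^2 + 17x + 8) ≡ x^2 + 3x + 19 (mod f). Check: (12x + 19)·(x^2 + 3x + 19) = 12x^3 + 9x^2 + 9x + 16 ≡ 1 (mod x^3 + 18x^2 + 18x + 7).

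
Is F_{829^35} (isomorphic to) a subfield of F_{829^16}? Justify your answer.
No: F_{829^35} is not a subfield of F_{829^16}

F_{p^m} embeds in F_{p^n} iff m | n. Here 35 ∤ 16 (since 16 = 0·35 + 16 with remainder 16 ≠ 0), so F_{829^35} is not a subfield of F_{829^16}. Equivalently: if it were, the tower law would give 35 = [F_{829^35}:F_829] dividing [F_{829^16}:F_829] = 16, contradiction.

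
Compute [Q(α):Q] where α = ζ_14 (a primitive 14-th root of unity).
[Q(α):Q] = 6

The minimal polynomial of ζ_14 over Q is the 14-th cyclotomic polynomial Φ_14(x), which is irreducible over Q and has degree φ(14) = 6. Hence [Q(α):Q] = φ(14) = 6.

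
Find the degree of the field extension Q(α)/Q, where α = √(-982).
[Q(α):Q] = 2

[Q(α):Q] equals the degree of the minimal polynomial of α. Here α^2 = -982 and x^2 + 982 is irreducible (d = -982 is squarefree, ≠ 1, hence not a square), so deg(m_α) = 2. Thus [Q(α):Q] = 2.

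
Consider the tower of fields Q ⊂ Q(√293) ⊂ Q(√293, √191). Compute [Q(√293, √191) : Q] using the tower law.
[Q(√293, √191) : Q] = 4

[Q(√293):Q] = 2 (min poly x^2 - 293, irreducible since 293 is squarefree > 1). For the top step, suppose √191 ∈ Q(√293), say √191 = c + d√293 with c, d ∈ Q. Squaring: 191 = c^2 + 293d^2 + 2cd√293. Since √293 ∉ Q this forces 2cd = 0. If d = 0 then √191 = c ∈ Q, contradicting 191 squarefree > 1. If c = 0 then 191 = 293d^2, so 293·191 = (293d)^2 is a perfect square in Q — but 293·191 = 55963 is not a perfect square (since 293 and 191 are distinct squarefree integers). Contradiction. Hence √191 ∉ Q(√293), so x^2 - 191 stays irreducible over Q(√293) and [Q(√293, √191) : Q(√293)] = 2. By the tower law, [Q(√293, √191) : Q] = 2 · 2 = 4.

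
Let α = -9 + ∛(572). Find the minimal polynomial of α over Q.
m_α(x) = x^3 + 27x^2 + 243x + 157

Set β = α + 9 = ∛(572), so β^3 = 572. Then (α + 9)^3 - 572 = 0, i.e. α is a root of g(x) = (x + 9)^3 - 572 = x^3 + 27x^2 + 243x + 157. Since g(x) = h(x + 9) where h(x) = x^3 - 572, and h is irreducible over Q (because 572 is not a perfect cube, so h has no rational root, and a monic cubic with no rational root is irreducible), g is also irreducible (irreducibility is preserved under the substitution x → x + 9). Hence m_α(x) = x^3 + 27x^2 + 243x + 157.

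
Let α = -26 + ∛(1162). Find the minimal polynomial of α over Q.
m_α(x) = x^3 + 78x^2 + 2028x + 16414

Set β = α + 26 = ∛(1162), so β^3 = 1162. Then (α + 26)^3 - 1162 = 0, i.e. α is a root of g(x) = (x + 26)^3 - 1162 = x^3 + 78x^2 + 2028x + 16414. Since g(x) = h(x + 26) where h(x) = x^3 - 1162, and h is irreducible over Q (because 1162 is not a perfect cube, so h has no rational root, and a monic cubic with no rational root is irreducible), g is also irreducible (irreducibility is preserved under the substitution x → x + 26). Hence m_α(x) = x^3 + 78x^2 + 2028x + 16414.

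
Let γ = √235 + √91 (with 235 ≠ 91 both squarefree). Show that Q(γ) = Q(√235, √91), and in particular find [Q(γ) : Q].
[Q(γ) : Q] = 4 (equivalently, Q(γ) = Q(√235, √91))

Obviously Q(γ) ⊆ Q(√235, √91), and [Q(√235, √91):Q] = 4 (since 235, 91 are distinct squarefree integers > 1 with 21385 not a perfect square). To show equality we compute the minimal polynomial of γ. From γ = √235 + √91: γ^2 = 235 + 2√(21385) + 91 = 326 + 2√(21385), so γ^2 - 326 = 2√(21385); squaring, (γ^2 - 326)^2 = 4·21385, i.e. γ^4 - 652γ^2 + 106276 - 85540 = 0, i.e. γ^4 - 652γ^2 + 20736 = 0. So γ is a root of x^4 - 652x^2 + 20736. This polynomial is irreducible over Q: it has no rational root (each ±√235 ± √91 is irrational), and any factorization into two quadratics over Q would force √(21385) ∈ Q (pairing opposite roots) or √235, √91 ∈ Q (other pairings), all impossible. Hence [Q(γ):Q] = 4 = [Q(√235, √91):Q], so Q(γ) = Q(√235, √91).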